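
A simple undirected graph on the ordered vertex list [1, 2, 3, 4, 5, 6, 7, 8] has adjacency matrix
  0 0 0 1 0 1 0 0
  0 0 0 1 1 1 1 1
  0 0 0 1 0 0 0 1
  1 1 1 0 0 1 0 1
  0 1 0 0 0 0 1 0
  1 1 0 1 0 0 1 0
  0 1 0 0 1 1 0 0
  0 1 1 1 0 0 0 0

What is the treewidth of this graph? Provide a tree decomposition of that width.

Each bag holds 3 vertices, so the decomposition has width 2, which upper-bounds the treewidth. Conversely, {1, 4, 6} is a clique of size 3, and the vertices of any clique must share a bag in every tree decomposition; so some bag has ≥ 3 vertices and tw(G) ≥ 2. Combining the bounds, tw(G) = 2.

Treewidth 2.
One such decomposition:
Bags: B1 = {2, 4, 6}  B2 = {2, 4, 8}  B3 = {2, 6, 7}  B4 = {3, 4, 8}  B5 = {2, 5, 7}  B6 = {1, 4, 6}
Tree: B1–B2, B1–B3, B2–B4, B3–B5, B1–B6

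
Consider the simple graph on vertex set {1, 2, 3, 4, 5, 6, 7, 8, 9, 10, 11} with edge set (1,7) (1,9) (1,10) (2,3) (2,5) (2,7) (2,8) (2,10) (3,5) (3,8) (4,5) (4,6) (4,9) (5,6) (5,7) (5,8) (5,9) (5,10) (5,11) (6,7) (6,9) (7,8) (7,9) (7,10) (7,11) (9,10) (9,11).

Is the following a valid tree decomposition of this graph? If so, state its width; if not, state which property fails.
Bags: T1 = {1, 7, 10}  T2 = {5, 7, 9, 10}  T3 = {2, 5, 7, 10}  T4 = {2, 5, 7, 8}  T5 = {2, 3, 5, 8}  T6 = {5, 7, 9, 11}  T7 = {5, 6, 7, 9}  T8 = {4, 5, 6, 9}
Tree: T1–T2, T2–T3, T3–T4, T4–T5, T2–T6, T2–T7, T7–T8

A tree decomposition must satisfy three properties: every vertex lies in some bag; for every edge, both endpoints lie together in some bag; and for every vertex, the bags containing it form a connected subtree. Here edge (9,1) lies in no bag, so the decomposition is invalid.

No — edge (9,1) lies in no bag.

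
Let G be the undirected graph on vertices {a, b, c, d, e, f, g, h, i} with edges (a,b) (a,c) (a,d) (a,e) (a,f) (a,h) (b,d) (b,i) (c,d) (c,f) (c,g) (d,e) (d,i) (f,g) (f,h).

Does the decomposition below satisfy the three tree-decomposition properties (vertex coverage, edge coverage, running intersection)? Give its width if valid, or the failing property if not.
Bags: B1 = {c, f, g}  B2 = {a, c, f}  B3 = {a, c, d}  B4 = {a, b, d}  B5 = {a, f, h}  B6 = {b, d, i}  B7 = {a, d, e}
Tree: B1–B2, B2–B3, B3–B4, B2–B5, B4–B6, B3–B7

Checking the three conditions: (i) the bags cover all of {a, b, c, d, e, f, g, h, i}; (ii) for each edge, some bag contains both endpoints; (iii) the bags containing any fixed vertex form a subtree. All hold, so the decomposition is valid with width 3 − 1 = 2.

Yes; width 2.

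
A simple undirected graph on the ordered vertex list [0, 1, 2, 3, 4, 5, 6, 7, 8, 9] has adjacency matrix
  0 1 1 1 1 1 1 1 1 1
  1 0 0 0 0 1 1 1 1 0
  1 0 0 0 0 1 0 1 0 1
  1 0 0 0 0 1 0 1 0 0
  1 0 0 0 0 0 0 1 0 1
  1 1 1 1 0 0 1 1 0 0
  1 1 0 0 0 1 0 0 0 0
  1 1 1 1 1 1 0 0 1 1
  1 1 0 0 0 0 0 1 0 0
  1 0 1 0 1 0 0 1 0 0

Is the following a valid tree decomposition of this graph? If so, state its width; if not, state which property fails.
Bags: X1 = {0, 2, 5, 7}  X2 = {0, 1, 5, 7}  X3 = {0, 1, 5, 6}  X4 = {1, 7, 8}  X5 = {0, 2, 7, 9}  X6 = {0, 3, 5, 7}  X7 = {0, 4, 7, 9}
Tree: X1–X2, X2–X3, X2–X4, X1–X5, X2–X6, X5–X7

A tree decomposition must satisfy three properties: every vertex lies in some bag; for every edge, both endpoints lie together in some bag; and for every vertex, the bags containing it form a connected subtree. Here edge (0,8) lies in no bag, so the decomposition is invalid.

No — edge (0,8) lies in no bag.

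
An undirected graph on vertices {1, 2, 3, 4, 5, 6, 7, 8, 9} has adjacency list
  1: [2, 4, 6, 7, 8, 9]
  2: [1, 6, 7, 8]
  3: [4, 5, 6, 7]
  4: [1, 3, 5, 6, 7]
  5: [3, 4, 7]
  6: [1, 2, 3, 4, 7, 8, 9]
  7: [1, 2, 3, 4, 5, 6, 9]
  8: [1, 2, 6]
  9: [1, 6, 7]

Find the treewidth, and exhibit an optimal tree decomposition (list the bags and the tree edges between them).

The largest bag has 4 vertices, giving width 3; this decomposition certifies tw(G) ≤ 3. For the lower bound, the 4 vertices {3, 4, 5, 7} are pairwise adjacent, and any tree decomposition puts a clique entirely inside one bag — forcing width ≥ 3. Therefore the treewidth is 3.

Treewidth 3.
One such decomposition:
Bags: B1 = {1, 2, 6, 8}  B2 = {1, 2, 6, 7}  B3 = {1, 4, 6, 7}  B4 = {3, 4, 6, 7}  B5 = {3, 4, 5, 7}  B6 = {1, 6, 7, 9}
Tree: B1–B2, B2–B3, B3–B4, B4–B5, B3–B6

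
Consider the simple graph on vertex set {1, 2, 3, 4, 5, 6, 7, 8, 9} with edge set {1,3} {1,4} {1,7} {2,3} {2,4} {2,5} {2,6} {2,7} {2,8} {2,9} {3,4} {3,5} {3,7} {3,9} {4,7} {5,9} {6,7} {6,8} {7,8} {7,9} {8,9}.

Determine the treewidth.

3

A width-3 tree decomposition is:
Bags: B1 = {2, 7, 8, 9}  B2 = {2, 3, 7, 9}  B3 = {2, 3, 4, 7}  B4 = {2, 6, 7, 8}  B5 = {2, 3, 5, 9}  B6 = {1, 3, 4, 7}
Tree: B1–B2, B2–B3, B1–B4, B2–B5, B3–B6
The largest bag has 4 vertices, giving width 3; this decomposition certifies tw(G) ≤ 3. For the lower bound, the 4 vertices {1, 3, 4, 7} are pairwise adjacent, and any tree decomposition puts a clique entirely inside one bag — forcing width ≥ 3. The upper and lower bounds meet at 3, so that is the treewidth.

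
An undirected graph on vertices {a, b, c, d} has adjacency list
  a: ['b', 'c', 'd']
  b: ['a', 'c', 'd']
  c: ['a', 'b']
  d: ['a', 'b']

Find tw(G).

2

A width-2 tree decomposition is:
Bags: B1 = {a, b, d}  B2 = {a, b, c}
Tree: B1–B2
Every bag has size at most 3, so the width is 3 − 1 = 2 and tw(G) ≤ 2. On the other hand G contains the 3-clique {a, b, d}. A clique must lie in a single bag of any decomposition, so no decomposition can have width below 2. Therefore the treewidth is 2.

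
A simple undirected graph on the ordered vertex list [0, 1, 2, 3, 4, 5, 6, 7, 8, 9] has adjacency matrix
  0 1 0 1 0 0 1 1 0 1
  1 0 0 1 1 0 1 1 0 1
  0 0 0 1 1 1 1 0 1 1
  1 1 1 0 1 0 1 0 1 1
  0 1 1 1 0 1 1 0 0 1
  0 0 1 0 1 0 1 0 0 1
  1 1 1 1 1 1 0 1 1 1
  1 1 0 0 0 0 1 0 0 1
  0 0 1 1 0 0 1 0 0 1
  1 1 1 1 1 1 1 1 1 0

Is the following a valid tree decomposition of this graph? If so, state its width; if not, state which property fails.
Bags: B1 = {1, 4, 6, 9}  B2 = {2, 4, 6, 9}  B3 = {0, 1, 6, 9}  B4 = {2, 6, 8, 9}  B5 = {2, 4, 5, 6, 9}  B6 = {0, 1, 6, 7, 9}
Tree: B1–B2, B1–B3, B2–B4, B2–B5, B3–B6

No — vertex 3 appears in no bag.

A tree decomposition must satisfy three properties: every vertex lies in some bag; for every edge, both endpoints lie together in some bag; and for every vertex, the bags containing it form a connected subtree. Here vertex 3 appears in no bag, so the decomposition is invalid.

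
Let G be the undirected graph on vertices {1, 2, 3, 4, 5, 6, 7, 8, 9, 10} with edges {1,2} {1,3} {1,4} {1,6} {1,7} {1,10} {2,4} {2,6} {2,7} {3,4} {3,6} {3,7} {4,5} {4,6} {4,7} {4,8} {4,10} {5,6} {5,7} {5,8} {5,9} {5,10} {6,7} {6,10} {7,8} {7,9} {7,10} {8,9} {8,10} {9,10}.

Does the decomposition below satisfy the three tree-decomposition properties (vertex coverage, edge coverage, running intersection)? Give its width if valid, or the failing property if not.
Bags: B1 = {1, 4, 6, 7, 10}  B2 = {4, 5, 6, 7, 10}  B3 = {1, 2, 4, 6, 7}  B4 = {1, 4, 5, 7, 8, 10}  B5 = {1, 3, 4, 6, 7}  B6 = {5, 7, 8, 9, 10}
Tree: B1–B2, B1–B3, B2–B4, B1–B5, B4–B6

No — bags containing vertex 1 are not connected in the tree.

A tree decomposition must satisfy three properties: every vertex lies in some bag; for every edge, both endpoints lie together in some bag; and for every vertex, the bags containing it form a connected subtree. Here bags containing vertex 1 are not connected in the tree, so the decomposition is invalid.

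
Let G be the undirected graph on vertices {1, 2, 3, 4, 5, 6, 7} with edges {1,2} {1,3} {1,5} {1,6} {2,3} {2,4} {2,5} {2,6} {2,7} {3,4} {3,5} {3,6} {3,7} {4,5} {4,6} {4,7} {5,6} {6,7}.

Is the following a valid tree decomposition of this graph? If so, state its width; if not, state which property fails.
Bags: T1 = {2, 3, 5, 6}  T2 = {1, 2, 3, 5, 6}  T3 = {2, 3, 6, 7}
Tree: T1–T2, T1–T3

No — vertex 4 appears in no bag.

A tree decomposition must satisfy three properties: every vertex lies in some bag; for every edge, both endpoints lie together in some bag; and for every vertex, the bags containing it form a connected subtree. Here vertex 4 appears in no bag, so the decomposition is invalid.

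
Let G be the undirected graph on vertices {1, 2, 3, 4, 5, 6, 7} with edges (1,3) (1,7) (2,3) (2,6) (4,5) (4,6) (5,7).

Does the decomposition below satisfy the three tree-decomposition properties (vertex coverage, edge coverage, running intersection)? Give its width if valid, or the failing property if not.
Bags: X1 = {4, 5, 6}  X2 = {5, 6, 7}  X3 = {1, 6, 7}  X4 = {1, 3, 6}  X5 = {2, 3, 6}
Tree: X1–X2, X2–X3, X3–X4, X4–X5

Every vertex of G appears in some bag (union = {1, 2, 3, 4, 5, 6, 7}); every edge is covered by a bag; and for each vertex v the set of bags containing v is connected in the bag tree. The decomposition is therefore valid. The largest bag has 3 vertices, so the width is 2.

Yes; width 2.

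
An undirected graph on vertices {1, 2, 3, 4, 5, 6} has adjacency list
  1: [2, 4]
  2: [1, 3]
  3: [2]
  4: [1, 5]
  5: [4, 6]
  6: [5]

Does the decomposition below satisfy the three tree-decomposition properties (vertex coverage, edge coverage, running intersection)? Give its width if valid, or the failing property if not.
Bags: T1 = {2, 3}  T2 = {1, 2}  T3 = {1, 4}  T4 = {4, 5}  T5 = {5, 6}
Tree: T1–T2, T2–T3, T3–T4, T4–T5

Yes; width 1.

Every vertex of G appears in some bag (union = {1, 2, 3, 4, 5, 6}); every edge is covered by a bag; and for each vertex v the set of bags containing v is connected in the bag tree. The decomposition is therefore valid. The largest bag has 2 vertices, so the width is 1.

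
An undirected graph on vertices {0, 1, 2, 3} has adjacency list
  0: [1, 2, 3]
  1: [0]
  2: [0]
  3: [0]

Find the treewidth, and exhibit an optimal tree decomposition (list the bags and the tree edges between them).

Treewidth 1.
One optimal decomposition is:
Bags: B1 = {0, 1}  B2 = {0, 3}  B3 = {0, 2}
Tree: B1–B2, B1–B3

The largest bag has 2 vertices, giving width 1; this decomposition certifies tw(G) ≤ 1. G has an edge, so its treewidth is at least 1. Combining the bounds, tw(G) = 1.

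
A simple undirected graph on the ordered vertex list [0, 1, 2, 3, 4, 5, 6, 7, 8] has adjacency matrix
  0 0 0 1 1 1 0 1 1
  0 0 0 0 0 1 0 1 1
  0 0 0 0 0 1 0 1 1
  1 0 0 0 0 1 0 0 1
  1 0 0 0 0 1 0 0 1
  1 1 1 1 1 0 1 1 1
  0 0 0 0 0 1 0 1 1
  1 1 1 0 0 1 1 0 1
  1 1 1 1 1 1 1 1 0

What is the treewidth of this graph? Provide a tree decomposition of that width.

Treewidth 3.
Bags: B1 = {1, 5, 7, 8}  B2 = {0, 5, 7, 8}  B3 = {5, 6, 7, 8}  B4 = {0, 3, 5, 8}  B5 = {2, 5, 7, 8}  B6 = {0, 4, 5, 8}
Tree: B1–B2, B1–B3, B2–B4, B1–B5, B4–B6

Each bag holds 4 vertices, so the decomposition has width 3, which upper-bounds the treewidth. Conversely, {0, 3, 5, 8} is a clique of size 4, and the vertices of any clique must share a bag in every tree decomposition; so some bag has ≥ 4 vertices and tw(G) ≥ 3. Combining the bounds, tw(G) = 3.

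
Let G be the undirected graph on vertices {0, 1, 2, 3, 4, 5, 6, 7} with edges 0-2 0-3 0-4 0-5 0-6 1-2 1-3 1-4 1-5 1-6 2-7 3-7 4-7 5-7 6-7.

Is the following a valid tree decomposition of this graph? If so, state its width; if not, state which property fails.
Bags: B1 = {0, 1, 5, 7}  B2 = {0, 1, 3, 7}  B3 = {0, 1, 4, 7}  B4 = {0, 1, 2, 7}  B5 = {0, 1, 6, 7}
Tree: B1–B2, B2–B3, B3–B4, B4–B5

Yes; width 3.

Checking the three conditions: (i) the bags cover all of {0, 1, 2, 3, 4, 5, 6, 7}; (ii) for each edge, some bag contains both endpoints; (iii) the bags containing any fixed vertex form a subtree. All hold, so the decomposition is valid with width 4 − 1 = 3.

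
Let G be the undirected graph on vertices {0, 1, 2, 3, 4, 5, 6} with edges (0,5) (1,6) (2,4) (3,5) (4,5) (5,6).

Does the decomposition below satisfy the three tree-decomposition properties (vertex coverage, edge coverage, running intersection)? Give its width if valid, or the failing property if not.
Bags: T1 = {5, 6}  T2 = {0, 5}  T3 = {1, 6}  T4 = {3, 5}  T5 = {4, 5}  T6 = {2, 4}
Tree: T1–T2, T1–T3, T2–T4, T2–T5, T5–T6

Yes; width 1.

Vertex coverage: the bags together contain {0, 1, 2, 3, 4, 5, 6}, the full vertex set. Edge coverage: each edge of G has both endpoints in at least one bag. Running intersection: for every vertex, the bags containing it form a connected subtree. All three properties hold, so this is a valid tree decomposition of width max|bag| − 1 = 1, and hence tw(G) ≤ 1.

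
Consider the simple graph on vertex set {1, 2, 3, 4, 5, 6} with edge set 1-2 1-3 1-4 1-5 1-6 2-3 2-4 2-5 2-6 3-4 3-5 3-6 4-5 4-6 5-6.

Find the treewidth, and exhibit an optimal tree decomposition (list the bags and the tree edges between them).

With just one bag of size 6, the width is 6 − 1 = 5, so tw(G) ≤ 5. Conversely, {1, 2, 3, 4, 5, 6} is a clique of size 6, and the vertices of any clique must share a bag in every tree decomposition; so some bag has ≥ 6 vertices and tw(G) ≥ 5. Therefore the treewidth is 5.

Treewidth 5.
One such decomposition:
Bags: B1 = {1, 2, 3, 4, 5, 6}
Tree: (single bag)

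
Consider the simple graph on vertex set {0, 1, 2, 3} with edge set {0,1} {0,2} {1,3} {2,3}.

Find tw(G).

2

A width-2 tree decomposition is:
Bags: B1 = {1, 2, 3}  B2 = {0, 1, 2}
Tree: B1–B2
Each bag holds 3 vertices, so the decomposition has width 2, which upper-bounds the treewidth. The edges 1–3–2–0–1 form a cycle, so G is not a tree and its treewidth is at least 2. Hence tw(G) = 2 exactly.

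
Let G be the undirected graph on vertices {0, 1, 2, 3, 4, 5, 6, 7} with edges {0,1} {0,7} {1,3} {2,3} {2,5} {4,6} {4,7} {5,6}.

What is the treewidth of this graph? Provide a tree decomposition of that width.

Each bag holds 3 vertices, so the decomposition has width 2, which upper-bounds the treewidth. The edges 6–4–7–0–1–3–2–5–6 form a cycle, so G is not a tree and its treewidth is at least 2. The upper and lower bounds meet at 2, so that is the treewidth.

Treewidth 2.
One such decomposition:
Bags: B1 = {4, 6, 7}  B2 = {0, 6, 7}  B3 = {0, 1, 6}  B4 = {1, 3, 6}  B5 = {2, 3, 6}  B6 = {2, 5, 6}
Tree: B1–B2, B2–B3, B3–B4, B4–B5, B5–B6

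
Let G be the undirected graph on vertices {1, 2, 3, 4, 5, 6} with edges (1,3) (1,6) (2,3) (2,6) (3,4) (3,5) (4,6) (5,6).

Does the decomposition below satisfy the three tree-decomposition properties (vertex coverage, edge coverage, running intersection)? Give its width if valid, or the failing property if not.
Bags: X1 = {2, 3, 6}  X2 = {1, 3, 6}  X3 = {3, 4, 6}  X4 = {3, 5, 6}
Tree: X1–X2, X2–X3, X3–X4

Vertex coverage: the bags together contain {1, 2, 3, 4, 5, 6}, the full vertex set. Edge coverage: each edge of G has both endpoints in at least one bag. Running intersection: for every vertex, the bags containing it form a connected subtree. All three properties hold, so this is a valid tree decomposition of width max|bag| − 1 = 2, and hence tw(G) ≤ 2.

Yes; width 2.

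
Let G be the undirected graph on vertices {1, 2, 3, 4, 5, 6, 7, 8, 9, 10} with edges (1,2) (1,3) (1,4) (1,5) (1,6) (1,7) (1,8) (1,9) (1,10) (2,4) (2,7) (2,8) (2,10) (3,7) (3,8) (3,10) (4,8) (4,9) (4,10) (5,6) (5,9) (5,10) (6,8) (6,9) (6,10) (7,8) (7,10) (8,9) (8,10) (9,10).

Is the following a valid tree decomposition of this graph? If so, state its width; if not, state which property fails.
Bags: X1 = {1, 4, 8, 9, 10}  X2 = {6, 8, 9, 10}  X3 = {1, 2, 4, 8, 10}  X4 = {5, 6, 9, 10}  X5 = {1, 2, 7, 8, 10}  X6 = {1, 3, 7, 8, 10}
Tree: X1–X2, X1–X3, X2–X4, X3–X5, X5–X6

A tree decomposition must satisfy three properties: every vertex lies in some bag; for every edge, both endpoints lie together in some bag; and for every vertex, the bags containing it form a connected subtree. Here edge (1,6) lies in no bag, so the decomposition is invalid.

No — edge (1,6) lies in no bag.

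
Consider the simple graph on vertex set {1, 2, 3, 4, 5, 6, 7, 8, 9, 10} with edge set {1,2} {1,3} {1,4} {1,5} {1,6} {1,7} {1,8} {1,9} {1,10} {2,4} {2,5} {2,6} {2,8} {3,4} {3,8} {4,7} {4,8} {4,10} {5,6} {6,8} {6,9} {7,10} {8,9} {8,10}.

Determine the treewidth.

3

A width-3 tree decomposition is:
Bags: B1 = {1, 2, 6, 8}  B2 = {1, 2, 4, 8}  B3 = {1, 3, 4, 8}  B4 = {1, 2, 5, 6}  B5 = {1, 4, 8, 10}  B6 = {1, 6, 8, 9}  B7 = {1, 4, 7, 10}
Tree: B1–B2, B2–B3, B1–B4, B2–B5, B1–B6, B5–B7
Every bag has size at most 4, so the width is 4 − 1 = 3 and tw(G) ≤ 3. Conversely, {1, 6, 8, 9} is a clique of size 4, and the vertices of any clique must share a bag in every tree decomposition; so some bag has ≥ 4 vertices and tw(G) ≥ 3. Therefore the treewidth is 3.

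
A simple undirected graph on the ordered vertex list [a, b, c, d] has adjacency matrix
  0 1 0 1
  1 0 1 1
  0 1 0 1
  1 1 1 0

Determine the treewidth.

2

A width-2 tree decomposition is:
Bags: B1 = {b, c, d}  B2 = {a, b, d}
Tree: B1–B2
Each bag holds 3 vertices, so the decomposition has width 2, which upper-bounds the treewidth. For the lower bound, the 3 vertices {b, c, d} are pairwise adjacent, and any tree decomposition puts a clique entirely inside one bag — forcing width ≥ 2. Combining the bounds, tw(G) = 2.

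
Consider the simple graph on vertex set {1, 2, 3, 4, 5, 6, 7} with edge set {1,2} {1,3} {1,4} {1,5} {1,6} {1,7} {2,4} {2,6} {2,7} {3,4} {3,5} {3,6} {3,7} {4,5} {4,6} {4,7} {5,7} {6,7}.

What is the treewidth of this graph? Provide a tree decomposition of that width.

Every bag has size at most 5, so the width is 5 − 1 = 4 and tw(G) ≤ 4. On the other hand G contains the 5-clique {1, 2, 4, 6, 7}. A clique must lie in a single bag of any decomposition, so no decomposition can have width below 4. Combining the bounds, tw(G) = 4.

Treewidth 4.
One such decomposition:
Bags: B1 = {1, 2, 4, 6, 7}  B2 = {1, 3, 4, 6, 7}  B3 = {1, 3, 4, 5, 7}
Tree: B1–B2, B2–B3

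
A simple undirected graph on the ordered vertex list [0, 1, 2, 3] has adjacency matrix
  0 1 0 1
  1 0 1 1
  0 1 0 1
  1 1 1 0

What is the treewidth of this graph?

2

A width-2 tree decomposition is:
Bags: B1 = {0, 1, 3}  B2 = {1, 2, 3}
Tree: B1–B2
Each bag holds 3 vertices, so the decomposition has width 2, which upper-bounds the treewidth. For the lower bound, the 3 vertices {0, 1, 3} are pairwise adjacent, and any tree decomposition puts a clique entirely inside one bag — forcing width ≥ 2. Combining the bounds, tw(G) = 2.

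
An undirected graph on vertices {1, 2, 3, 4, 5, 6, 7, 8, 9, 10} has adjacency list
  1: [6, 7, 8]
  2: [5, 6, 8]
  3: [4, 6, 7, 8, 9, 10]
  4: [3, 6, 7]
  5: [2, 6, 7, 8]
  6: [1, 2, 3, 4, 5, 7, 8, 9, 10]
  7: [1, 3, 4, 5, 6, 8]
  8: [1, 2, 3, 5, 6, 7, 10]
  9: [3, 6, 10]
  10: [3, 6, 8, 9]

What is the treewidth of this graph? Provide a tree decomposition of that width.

Every bag has size at most 4, so the width is 4 − 1 = 3 and tw(G) ≤ 3. For the lower bound, the 4 vertices {2, 5, 6, 8} are pairwise adjacent, and any tree decomposition puts a clique entirely inside one bag — forcing width ≥ 3. The upper and lower bounds meet at 3, so that is the treewidth.

Treewidth 3.
One such decomposition:
Bags: B1 = {1, 6, 7, 8}  B2 = {3, 6, 7, 8}  B3 = {5, 6, 7, 8}  B4 = {3, 6, 8, 10}  B5 = {3, 6, 9, 10}  B6 = {3, 4, 6, 7}  B7 = {2, 5, 6, 8}
Tree: B1–B2, B2–B3, B2–B4, B4–B5, B2–B6, B3–B7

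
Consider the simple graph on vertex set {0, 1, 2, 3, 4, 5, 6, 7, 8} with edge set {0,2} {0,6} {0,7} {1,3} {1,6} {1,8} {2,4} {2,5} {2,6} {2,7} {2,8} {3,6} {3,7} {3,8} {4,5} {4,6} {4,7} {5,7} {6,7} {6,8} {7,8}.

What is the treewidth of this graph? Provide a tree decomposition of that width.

Treewidth 3.
Bags: B1 = {0, 2, 6, 7}  B2 = {2, 4, 6, 7}  B3 = {2, 6, 7, 8}  B4 = {2, 4, 5, 7}  B5 = {3, 6, 7, 8}  B6 = {1, 3, 6, 8}
Tree: B1–B2, B2–B3, B2–B4, B3–B5, B5–B6

Every bag has size at most 4, so the width is 4 − 1 = 3 and tw(G) ≤ 3. For the lower bound, the 4 vertices {2, 4, 5, 7} are pairwise adjacent, and any tree decomposition puts a clique entirely inside one bag — forcing width ≥ 3. Combining the bounds, tw(G) = 3.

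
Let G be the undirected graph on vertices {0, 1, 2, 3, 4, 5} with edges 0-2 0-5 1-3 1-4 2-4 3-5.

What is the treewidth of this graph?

2

A width-2 tree decomposition is:
Bags: B1 = {0, 2, 5}  B2 = {2, 4, 5}  B3 = {1, 4, 5}  B4 = {1, 3, 5}
Tree: B1–B2, B2–B3, B3–B4
Each bag holds 3 vertices, so the decomposition has width 2, which upper-bounds the treewidth. The edges 5–0–2–4–1–3–5 form a cycle, so G is not a tree and its treewidth is at least 2. Therefore the treewidth is 2.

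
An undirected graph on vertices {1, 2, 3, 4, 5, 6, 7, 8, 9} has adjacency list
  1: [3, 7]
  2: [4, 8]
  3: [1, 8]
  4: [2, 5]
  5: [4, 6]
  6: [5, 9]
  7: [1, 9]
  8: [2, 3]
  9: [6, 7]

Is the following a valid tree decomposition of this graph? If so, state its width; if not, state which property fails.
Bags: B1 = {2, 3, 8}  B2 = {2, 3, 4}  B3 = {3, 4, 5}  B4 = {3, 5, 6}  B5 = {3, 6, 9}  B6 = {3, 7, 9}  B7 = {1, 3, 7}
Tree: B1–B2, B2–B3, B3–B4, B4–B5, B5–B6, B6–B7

Yes; width 2.

Vertex coverage: the bags together contain {1, 2, 3, 4, 5, 6, 7, 8, 9}, the full vertex set. Edge coverage: each edge of G has both endpoints in at least one bag. Running intersection: for every vertex, the bags containing it form a connected subtree. All three properties hold, so this is a valid tree decomposition of width max|bag| − 1 = 2, and hence tw(G) ≤ 2.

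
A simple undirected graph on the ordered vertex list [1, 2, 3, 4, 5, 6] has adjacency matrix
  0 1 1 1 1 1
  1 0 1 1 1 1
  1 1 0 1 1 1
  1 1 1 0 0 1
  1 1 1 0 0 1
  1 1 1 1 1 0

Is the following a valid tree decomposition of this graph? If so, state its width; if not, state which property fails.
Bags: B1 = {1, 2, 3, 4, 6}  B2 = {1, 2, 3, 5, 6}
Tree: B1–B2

Checking the three conditions: (i) the bags cover all of {1, 2, 3, 4, 5, 6}; (ii) for each edge, some bag contains both endpoints; (iii) the bags containing any fixed vertex form a subtree. All hold, so the decomposition is valid with width 5 − 1 = 4.

Yes; width 4.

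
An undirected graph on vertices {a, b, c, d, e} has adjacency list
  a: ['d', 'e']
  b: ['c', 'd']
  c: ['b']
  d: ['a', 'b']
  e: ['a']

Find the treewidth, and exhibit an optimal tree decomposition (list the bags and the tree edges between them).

Every bag has size at most 2, so the width is 2 − 1 = 1 and tw(G) ≤ 1. G has an edge, so its treewidth is at least 1. Hence tw(G) = 1 exactly.

Treewidth 1.
Bags: B1 = {a, e}  B2 = {a, d}  B3 = {b, d}  B4 = {b, c}
Tree: B1–B2, B2–B3, B3–B4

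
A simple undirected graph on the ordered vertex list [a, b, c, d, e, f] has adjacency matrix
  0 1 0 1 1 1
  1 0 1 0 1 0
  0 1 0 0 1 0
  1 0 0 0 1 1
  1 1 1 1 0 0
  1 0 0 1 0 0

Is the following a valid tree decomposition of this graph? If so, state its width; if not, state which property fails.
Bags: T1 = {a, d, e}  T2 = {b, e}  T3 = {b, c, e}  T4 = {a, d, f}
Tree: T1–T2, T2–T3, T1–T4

No — edge (a,b) lies in no bag.

A tree decomposition must satisfy three properties: every vertex lies in some bag; for every edge, both endpoints lie together in some bag; and for every vertex, the bags containing it form a connected subtree. Here edge (a,b) lies in no bag, so the decomposition is invalid.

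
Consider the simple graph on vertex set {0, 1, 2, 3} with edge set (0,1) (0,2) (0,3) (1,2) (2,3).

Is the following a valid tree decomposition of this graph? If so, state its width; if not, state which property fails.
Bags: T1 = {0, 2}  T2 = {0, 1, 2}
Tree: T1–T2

A tree decomposition must satisfy three properties: every vertex lies in some bag; for every edge, both endpoints lie together in some bag; and for every vertex, the bags containing it form a connected subtree. Here vertex 3 appears in no bag, so the decomposition is invalid.

No — vertex 3 appears in no bag.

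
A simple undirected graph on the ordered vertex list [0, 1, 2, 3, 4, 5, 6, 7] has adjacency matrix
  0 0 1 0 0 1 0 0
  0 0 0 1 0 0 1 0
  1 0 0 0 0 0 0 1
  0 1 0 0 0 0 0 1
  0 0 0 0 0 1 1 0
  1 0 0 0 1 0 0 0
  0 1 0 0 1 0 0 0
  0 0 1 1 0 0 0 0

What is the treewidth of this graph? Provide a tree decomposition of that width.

Every bag has size at most 3, so the width is 3 − 1 = 2 and tw(G) ≤ 2. Since 2–0–5–4–6–1–3–7–2 is a cycle in G, G is not acyclic. Forests are exactly the graphs of treewidth ≤ 1, so tw(G) ≥ 2. Combining the bounds, tw(G) = 2.

Treewidth 2.
One optimal decomposition is:
Bags: B1 = {0, 2, 5}  B2 = {2, 4, 5}  B3 = {2, 4, 6}  B4 = {1, 2, 6}  B5 = {1, 2, 3}  B6 = {2, 3, 7}
Tree: B1–B2, B2–B3, B3–B4, B4–B5, B5–B6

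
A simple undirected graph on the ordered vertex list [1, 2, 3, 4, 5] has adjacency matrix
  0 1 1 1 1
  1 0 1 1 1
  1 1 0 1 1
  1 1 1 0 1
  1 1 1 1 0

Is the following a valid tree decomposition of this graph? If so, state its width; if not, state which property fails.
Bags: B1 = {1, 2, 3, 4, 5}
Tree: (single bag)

Yes; width 4.

Every vertex of G appears in some bag (union = {1, 2, 3, 4, 5}); every edge is covered by a bag; and for each vertex v the set of bags containing v is connected in the bag tree. The decomposition is therefore valid. The largest bag has 5 vertices, so the width is 4.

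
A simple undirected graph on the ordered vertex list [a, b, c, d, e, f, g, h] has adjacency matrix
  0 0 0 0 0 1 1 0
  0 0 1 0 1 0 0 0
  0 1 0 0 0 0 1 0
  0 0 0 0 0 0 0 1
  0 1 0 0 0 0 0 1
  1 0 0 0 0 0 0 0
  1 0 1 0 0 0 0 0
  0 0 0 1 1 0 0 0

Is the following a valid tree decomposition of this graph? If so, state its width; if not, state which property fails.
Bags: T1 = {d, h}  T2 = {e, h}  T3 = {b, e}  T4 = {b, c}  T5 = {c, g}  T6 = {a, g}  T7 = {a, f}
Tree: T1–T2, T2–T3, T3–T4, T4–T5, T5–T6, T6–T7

Vertex coverage: the bags together contain {a, b, c, d, e, f, g, h}, the full vertex set. Edge coverage: each edge of G has both endpoints in at least one bag. Running intersection: for every vertex, the bags containing it form a connected subtree. All three properties hold, so this is a valid tree decomposition of width max|bag| − 1 = 1, and hence tw(G) ≤ 1.

Yes; width 1.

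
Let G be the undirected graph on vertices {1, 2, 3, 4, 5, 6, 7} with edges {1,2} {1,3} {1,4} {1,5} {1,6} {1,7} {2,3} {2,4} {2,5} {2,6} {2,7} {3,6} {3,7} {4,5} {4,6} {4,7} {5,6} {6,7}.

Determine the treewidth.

4

A width-4 tree decomposition is:
Bags: B1 = {1, 2, 3, 6, 7}  B2 = {1, 2, 4, 6, 7}  B3 = {1, 2, 4, 5, 6}
Tree: B1–B2, B2–B3
The largest bag has 5 vertices, giving width 4; this decomposition certifies tw(G) ≤ 4. Conversely, {1, 2, 3, 6, 7} is a clique of size 5, and the vertices of any clique must share a bag in every tree decomposition; so some bag has ≥ 5 vertices and tw(G) ≥ 4. The upper and lower bounds meet at 4, so that is the treewidth.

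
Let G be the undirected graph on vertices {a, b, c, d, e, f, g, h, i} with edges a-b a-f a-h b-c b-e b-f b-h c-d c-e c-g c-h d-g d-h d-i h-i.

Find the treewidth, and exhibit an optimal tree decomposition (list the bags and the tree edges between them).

Each bag holds 3 vertices, so the decomposition has width 2, which upper-bounds the treewidth. On the other hand G contains the 3-clique {c, d, g}. A clique must lie in a single bag of any decomposition, so no decomposition can have width below 2. Therefore the treewidth is 2.

Treewidth 2.
Bags: B1 = {b, c, e}  B2 = {b, c, h}  B3 = {a, b, h}  B4 = {c, d, h}  B5 = {a, b, f}  B6 = {c, d, g}  B7 = {d, h, i}
Tree: B1–B2, B2–B3, B2–B4, B3–B5, B4–B6, B4–B7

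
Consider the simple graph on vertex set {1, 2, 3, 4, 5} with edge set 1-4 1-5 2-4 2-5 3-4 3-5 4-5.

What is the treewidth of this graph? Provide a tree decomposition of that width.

Every bag has size at most 3, so the width is 3 − 1 = 2 and tw(G) ≤ 2. Conversely, {1, 4, 5} is a clique of size 3, and the vertices of any clique must share a bag in every tree decomposition; so some bag has ≥ 3 vertices and tw(G) ≥ 2. The upper and lower bounds meet at 2, so that is the treewidth.

Treewidth 2.
One optimal decomposition is:
Bags: B1 = {1, 4, 5}  B2 = {3, 4, 5}  B3 = {2, 4, 5}
Tree: B1–B2, B2–B3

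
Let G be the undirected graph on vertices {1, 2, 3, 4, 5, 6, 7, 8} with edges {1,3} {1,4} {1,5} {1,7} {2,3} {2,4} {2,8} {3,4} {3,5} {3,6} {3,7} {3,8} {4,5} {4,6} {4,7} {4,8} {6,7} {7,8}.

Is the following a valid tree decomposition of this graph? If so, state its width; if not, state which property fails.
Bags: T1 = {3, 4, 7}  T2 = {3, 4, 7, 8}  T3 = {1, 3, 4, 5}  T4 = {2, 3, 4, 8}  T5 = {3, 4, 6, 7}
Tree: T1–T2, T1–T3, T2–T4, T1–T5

No — edge (1,7) lies in no bag.

A tree decomposition must satisfy three properties: every vertex lies in some bag; for every edge, both endpoints lie together in some bag; and for every vertex, the bags containing it form a connected subtree. Here edge (1,7) lies in no bag, so the decomposition is invalid.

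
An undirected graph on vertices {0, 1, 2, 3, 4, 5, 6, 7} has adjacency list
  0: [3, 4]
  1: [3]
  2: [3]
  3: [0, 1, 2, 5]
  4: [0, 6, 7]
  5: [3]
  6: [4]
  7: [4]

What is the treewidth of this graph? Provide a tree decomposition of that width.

Each bag holds 2 vertices, so the decomposition has width 1, which upper-bounds the treewidth. Any graph with an edge has treewidth ≥ 1, and G has the edge 4–0. Combining the bounds, tw(G) = 1.

Treewidth 1.
Bags: B1 = {0, 4}  B2 = {0, 3}  B3 = {4, 7}  B4 = {2, 3}  B5 = {1, 3}  B6 = {3, 5}  B7 = {4, 6}
Tree: B1–B2, B1–B3, B2–B4, B4–B5, B5–B6, B1–B7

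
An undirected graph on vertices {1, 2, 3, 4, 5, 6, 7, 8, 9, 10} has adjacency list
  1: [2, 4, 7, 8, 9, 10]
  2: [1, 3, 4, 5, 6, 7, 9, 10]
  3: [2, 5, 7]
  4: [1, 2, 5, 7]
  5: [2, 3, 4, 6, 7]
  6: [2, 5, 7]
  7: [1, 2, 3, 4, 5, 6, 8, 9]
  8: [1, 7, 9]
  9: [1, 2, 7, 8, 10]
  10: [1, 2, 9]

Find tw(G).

3

A width-3 tree decomposition is:
Bags: B1 = {2, 4, 5, 7}  B2 = {1, 2, 4, 7}  B3 = {1, 2, 7, 9}  B4 = {2, 5, 6, 7}  B5 = {1, 7, 8, 9}  B6 = {2, 3, 5, 7}  B7 = {1, 2, 9, 10}
Tree: B1–B2, B2–B3, B1–B4, B3–B5, B1–B6, B3–B7
The largest bag has 4 vertices, giving width 3; this decomposition certifies tw(G) ≤ 3. Conversely, {1, 7, 8, 9} is a clique of size 4, and the vertices of any clique must share a bag in every tree decomposition; so some bag has ≥ 4 vertices and tw(G) ≥ 3. The upper and lower bounds meet at 3, so that is the treewidth.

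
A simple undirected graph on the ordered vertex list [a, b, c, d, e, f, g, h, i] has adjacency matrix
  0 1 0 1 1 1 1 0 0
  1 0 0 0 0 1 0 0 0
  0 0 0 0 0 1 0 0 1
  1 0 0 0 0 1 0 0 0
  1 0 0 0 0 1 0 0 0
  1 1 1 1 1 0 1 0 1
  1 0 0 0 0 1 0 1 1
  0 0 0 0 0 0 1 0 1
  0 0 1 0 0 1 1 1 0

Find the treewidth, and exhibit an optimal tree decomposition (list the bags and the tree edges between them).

Treewidth 2.
One such decomposition:
Bags: B1 = {f, g, i}  B2 = {a, f, g}  B3 = {c, f, i}  B4 = {a, b, f}  B5 = {g, h, i}  B6 = {a, e, f}  B7 = {a, d, f}
Tree: B1–B2, B1–B3, B2–B4, B1–B5, B4–B6, B6–B7

The largest bag has 3 vertices, giving width 2; this decomposition certifies tw(G) ≤ 2. For the lower bound, the 3 vertices {g, h, i} are pairwise adjacent, and any tree decomposition puts a clique entirely inside one bag — forcing width ≥ 2. Combining the bounds, tw(G) = 2.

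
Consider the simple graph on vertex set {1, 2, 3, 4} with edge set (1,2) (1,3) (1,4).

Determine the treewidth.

A width-1 tree decomposition is:
Bags: B1 = {1, 3}  B2 = {1, 2}  B3 = {1, 4}
Tree: B1–B2, B2–B3
The largest bag has 2 vertices, giving width 1; this decomposition certifies tw(G) ≤ 1. Any graph with an edge has treewidth ≥ 1, and G has the edge 1–3. Combining the bounds, tw(G) = 1.

1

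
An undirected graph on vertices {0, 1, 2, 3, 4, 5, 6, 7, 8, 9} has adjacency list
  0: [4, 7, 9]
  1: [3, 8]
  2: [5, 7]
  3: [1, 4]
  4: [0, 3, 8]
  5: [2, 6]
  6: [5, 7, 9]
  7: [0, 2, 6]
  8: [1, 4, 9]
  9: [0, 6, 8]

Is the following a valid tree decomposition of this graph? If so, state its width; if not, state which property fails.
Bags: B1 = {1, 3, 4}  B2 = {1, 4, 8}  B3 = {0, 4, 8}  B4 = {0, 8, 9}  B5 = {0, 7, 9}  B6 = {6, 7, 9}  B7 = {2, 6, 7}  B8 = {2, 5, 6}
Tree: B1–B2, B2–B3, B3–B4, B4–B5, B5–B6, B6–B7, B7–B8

Yes; width 2.

Checking the three conditions: (i) the bags cover all of {0, 1, 2, 3, 4, 5, 6, 7, 8, 9}; (ii) for each edge, some bag contains both endpoints; (iii) the bags containing any fixed vertex form a subtree. All hold, so the decomposition is valid with width 3 − 1 = 2.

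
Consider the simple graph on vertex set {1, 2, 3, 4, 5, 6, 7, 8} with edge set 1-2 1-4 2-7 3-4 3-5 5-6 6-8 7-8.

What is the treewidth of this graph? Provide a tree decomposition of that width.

Treewidth 2.
Bags: B1 = {3, 5, 6}  B2 = {3, 4, 6}  B3 = {1, 4, 6}  B4 = {1, 2, 6}  B5 = {2, 6, 7}  B6 = {6, 7, 8}
Tree: B1–B2, B2–B3, B3–B4, B4–B5, B5–B6

Every bag has size at most 3, so the width is 3 − 1 = 2 and tw(G) ≤ 2. For the lower bound, G contains the cycle 6–5–3–4–1–2–7–8–6, so G is not a forest; only forests have treewidth ≤ 1, hence tw(G) ≥ 2. The upper and lower bounds meet at 2, so that is the treewidth.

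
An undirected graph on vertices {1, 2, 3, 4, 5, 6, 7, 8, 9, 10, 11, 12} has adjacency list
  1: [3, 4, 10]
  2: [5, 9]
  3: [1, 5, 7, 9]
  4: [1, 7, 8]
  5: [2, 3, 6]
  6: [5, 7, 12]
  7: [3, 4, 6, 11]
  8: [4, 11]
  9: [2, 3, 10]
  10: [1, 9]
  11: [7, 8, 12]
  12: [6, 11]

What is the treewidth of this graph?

3

A width-3 tree decomposition is:
Bags: B1 = {4, 8, 11, 12}  B2 = {4, 7, 11, 12}  B3 = {4, 6, 7, 12}  B4 = {1, 4, 6, 7}  B5 = {1, 3, 6, 7}  B6 = {1, 3, 5, 6}  B7 = {1, 3, 5, 10}  B8 = {3, 5, 9, 10}  B9 = {2, 5, 9, 10}
Tree: B1–B2, B2–B3, B3–B4, B4–B5, B5–B6, B6–B7, B7–B8, B8–B9
Every bag has size at most 4, so the width is 4 − 1 = 3 and tw(G) ≤ 3. For the lower bound: the 4 vertex sets {8,11,12}, {4}, {7}, {1,3,5,6} are disjoint, each induces a connected subgraph, and every pair is joined by at least one edge of G. Contracting each set to a single vertex therefore yields K_{4} as a minor, and since treewidth is minor-monotone, tw(G) ≥ tw(K_{4}) = 3. Combining the bounds, tw(G) = 3.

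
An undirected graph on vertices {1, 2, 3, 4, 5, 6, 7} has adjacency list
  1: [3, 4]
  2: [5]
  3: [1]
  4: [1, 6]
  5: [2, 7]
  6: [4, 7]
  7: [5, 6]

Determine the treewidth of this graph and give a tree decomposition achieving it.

Treewidth 1.
Bags: B1 = {2, 5}  B2 = {5, 7}  B3 = {6, 7}  B4 = {4, 6}  B5 = {1, 4}  B6 = {1, 3}
Tree: B1–B2, B2–B3, B3–B4, B4–B5, B5–B6

Each bag holds 2 vertices, so the decomposition has width 1, which upper-bounds the treewidth. Since G has at least one edge (e.g. 2–5), it is not an edgeless graph, so tw(G) ≥ 1. Therefore the treewidth is 1.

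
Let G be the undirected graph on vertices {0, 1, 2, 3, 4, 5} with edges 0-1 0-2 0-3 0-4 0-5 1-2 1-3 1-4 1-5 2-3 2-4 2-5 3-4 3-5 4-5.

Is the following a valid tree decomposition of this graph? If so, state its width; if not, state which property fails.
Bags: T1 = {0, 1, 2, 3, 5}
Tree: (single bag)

No — vertex 4 appears in no bag.

A tree decomposition must satisfy three properties: every vertex lies in some bag; for every edge, both endpoints lie together in some bag; and for every vertex, the bags containing it form a connected subtree. Here vertex 4 appears in no bag, so the decomposition is invalid.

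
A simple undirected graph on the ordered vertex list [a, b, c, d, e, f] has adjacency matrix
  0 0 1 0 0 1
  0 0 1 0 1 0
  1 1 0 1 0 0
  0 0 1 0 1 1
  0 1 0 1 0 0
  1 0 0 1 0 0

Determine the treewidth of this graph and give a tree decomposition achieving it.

Treewidth 2.
One optimal decomposition is:
Bags: B1 = {b, c, e}  B2 = {c, d, e}  B3 = {a, c, d}  B4 = {a, d, f}
Tree: B1–B2, B2–B3, B3–B4

Each bag holds 3 vertices, so the decomposition has width 2, which upper-bounds the treewidth. For the lower bound, G contains the cycle b–e–d–c–b, so G is not a forest; only forests have treewidth ≤ 1, hence tw(G) ≥ 2. Therefore the treewidth is 2.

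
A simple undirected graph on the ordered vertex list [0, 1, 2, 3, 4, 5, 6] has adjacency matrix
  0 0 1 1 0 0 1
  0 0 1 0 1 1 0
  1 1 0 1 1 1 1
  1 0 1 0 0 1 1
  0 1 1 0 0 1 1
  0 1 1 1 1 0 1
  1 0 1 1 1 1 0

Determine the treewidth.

3

A width-3 tree decomposition is:
Bags: B1 = {2, 3, 5, 6}  B2 = {0, 2, 3, 6}  B3 = {2, 4, 5, 6}  B4 = {1, 2, 4, 5}
Tree: B1–B2, B1–B3, B3–B4
The largest bag has 4 vertices, giving width 3; this decomposition certifies tw(G) ≤ 3. For the lower bound, the 4 vertices {0, 2, 3, 6} are pairwise adjacent, and any tree decomposition puts a clique entirely inside one bag — forcing width ≥ 3. The upper and lower bounds meet at 3, so that is the treewidth.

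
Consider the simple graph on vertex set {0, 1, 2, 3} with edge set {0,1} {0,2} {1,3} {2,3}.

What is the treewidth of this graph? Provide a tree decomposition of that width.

Each bag holds 3 vertices, so the decomposition has width 2, which upper-bounds the treewidth. For the lower bound, G contains the cycle 1–0–2–3–1, so G is not a forest; only forests have treewidth ≤ 1, hence tw(G) ≥ 2. Hence tw(G) = 2 exactly.

Treewidth 2.
One optimal decomposition is:
Bags: B1 = {0, 1, 2}  B2 = {1, 2, 3}
Tree: B1–B2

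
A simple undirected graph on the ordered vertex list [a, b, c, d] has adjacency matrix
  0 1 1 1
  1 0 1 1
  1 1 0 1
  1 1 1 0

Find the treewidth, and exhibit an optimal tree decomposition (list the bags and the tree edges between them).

With just one bag of size 4, the width is 4 − 1 = 3, so tw(G) ≤ 3. On the other hand G contains the 4-clique {a, b, c, d}. A clique must lie in a single bag of any decomposition, so no decomposition can have width below 3. The upper and lower bounds meet at 3, so that is the treewidth.

Treewidth 3.
One such decomposition:
Bags: B1 = {a, b, c, d}
Tree: (single bag)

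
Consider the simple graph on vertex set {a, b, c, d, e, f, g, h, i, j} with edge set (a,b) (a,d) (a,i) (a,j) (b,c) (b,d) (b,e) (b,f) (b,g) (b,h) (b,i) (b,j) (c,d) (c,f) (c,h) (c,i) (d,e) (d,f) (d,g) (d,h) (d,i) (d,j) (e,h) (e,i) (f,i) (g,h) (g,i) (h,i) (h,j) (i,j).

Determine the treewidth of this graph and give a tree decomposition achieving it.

Every bag has size at most 5, so the width is 5 − 1 = 4 and tw(G) ≤ 4. Conversely, {a, b, d, i, j} is a clique of size 5, and the vertices of any clique must share a bag in every tree decomposition; so some bag has ≥ 5 vertices and tw(G) ≥ 4. Therefore the treewidth is 4.

Treewidth 4.
One such decomposition:
Bags: B1 = {b, d, e, h, i}  B2 = {b, d, h, i, j}  B3 = {a, b, d, i, j}  B4 = {b, c, d, h, i}  B5 = {b, d, g, h, i}  B6 = {b, c, d, f, i}
Tree: B1–B2, B2–B3, B1–B4, B2–B5, B4–B6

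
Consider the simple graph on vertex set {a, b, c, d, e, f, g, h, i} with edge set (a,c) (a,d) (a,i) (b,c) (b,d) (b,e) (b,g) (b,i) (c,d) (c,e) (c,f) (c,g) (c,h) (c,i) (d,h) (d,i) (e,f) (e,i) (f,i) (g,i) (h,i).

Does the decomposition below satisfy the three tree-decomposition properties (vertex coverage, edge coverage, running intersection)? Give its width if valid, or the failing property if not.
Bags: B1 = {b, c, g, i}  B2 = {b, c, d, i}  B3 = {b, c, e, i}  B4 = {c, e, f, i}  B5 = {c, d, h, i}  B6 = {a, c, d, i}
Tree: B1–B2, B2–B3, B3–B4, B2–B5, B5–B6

Yes; width 3.

Vertex coverage: the bags together contain {a, b, c, d, e, f, g, h, i}, the full vertex set. Edge coverage: each edge of G has both endpoints in at least one bag. Running intersection: for every vertex, the bags containing it form a connected subtree. All three properties hold, so this is a valid tree decomposition of width max|bag| − 1 = 3, and hence tw(G) ≤ 3.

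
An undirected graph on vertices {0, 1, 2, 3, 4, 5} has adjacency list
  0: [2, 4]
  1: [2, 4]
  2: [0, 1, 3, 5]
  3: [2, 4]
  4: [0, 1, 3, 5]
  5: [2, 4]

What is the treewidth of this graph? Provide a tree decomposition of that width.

Each bag holds 3 vertices, so the decomposition has width 2, which upper-bounds the treewidth. The edges 5–4–0–2–5 form a cycle, so G is not a tree and its treewidth is at least 2. Therefore the treewidth is 2.

Treewidth 2.
Bags: B1 = {2, 4, 5}  B2 = {0, 2, 4}  B3 = {1, 2, 4}  B4 = {2, 3, 4}
Tree: B1–B2, B2–B3, B3–B4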